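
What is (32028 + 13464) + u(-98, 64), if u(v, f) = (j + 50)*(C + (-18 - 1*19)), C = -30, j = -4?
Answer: 42410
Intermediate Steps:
u(v, f) = -3082 (u(v, f) = (-4 + 50)*(-30 + (-18 - 1*19)) = 46*(-30 + (-18 - 19)) = 46*(-30 - 37) = 46*(-67) = -3082)
(32028 + 13464) + u(-98, 64) = (32028 + 13464) - 3082 = 45492 - 3082 = 42410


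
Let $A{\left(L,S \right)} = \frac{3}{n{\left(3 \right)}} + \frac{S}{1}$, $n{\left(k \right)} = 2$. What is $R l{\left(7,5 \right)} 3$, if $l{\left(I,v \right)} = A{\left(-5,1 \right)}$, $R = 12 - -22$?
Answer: $255$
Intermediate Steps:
$R = 34$ ($R = 12 + 22 = 34$)
$A{\left(L,S \right)} = \frac{3}{2} + S$ ($A{\left(L,S \right)} = \frac{3}{2} + \frac{S}{1} = 3 \cdot \frac{1}{2} + S 1 = \frac{3}{2} + S$)
$l{\left(I,v \right)} = \frac{5}{2}$ ($l{\left(I,v \right)} = \frac{3}{2} + 1 = \frac{5}{2}$)
$R l{\left(7,5 \right)} 3 = 34 \cdot \frac{5}{2} \cdot 3 = 85 \cdot 3 = 255$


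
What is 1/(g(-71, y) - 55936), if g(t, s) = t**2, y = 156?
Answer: -1/50895 ≈ -1.9648e-5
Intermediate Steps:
1/(g(-71, y) - 55936) = 1/((-71)**2 - 55936) = 1/(5041 - 55936) = 1/(-50895) = -1/50895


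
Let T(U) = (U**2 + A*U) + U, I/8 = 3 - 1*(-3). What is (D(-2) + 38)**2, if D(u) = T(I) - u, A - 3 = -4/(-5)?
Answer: 165688384/25 ≈ 6.6275e+6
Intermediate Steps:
I = 48 (I = 8*(3 - 1*(-3)) = 8*(3 + 3) = 8*6 = 48)
A = 19/5 (A = 3 - 4/(-5) = 3 - 4*(-1/5) = 3 + 4/5 = 19/5 ≈ 3.8000)
T(U) = U**2 + 24*U/5 (T(U) = (U**2 + 19*U/5) + U = U**2 + 24*U/5)
D(u) = 12672/5 - u (D(u) = (1/5)*48*(24 + 5*48) - u = (1/5)*48*(24 + 240) - u = (1/5)*48*264 - u = 12672/5 - u)
(D(-2) + 38)**2 = ((12672/5 - 1*(-2)) + 38)**2 = ((12672/5 + 2) + 38)**2 = (12682/5 + 38)**2 = (12872/5)**2 = 165688384/25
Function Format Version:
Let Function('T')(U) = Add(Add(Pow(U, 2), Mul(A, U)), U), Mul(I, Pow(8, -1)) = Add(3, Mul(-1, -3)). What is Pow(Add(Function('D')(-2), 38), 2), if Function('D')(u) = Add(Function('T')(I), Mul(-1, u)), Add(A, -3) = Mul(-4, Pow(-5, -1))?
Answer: Rational(165688384, 25) ≈ 6.6275e+6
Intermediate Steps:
I = 48 (I = Mul(8, Add(3, Mul(-1, -3))) = Mul(8, Add(3, 3)) = Mul(8, 6) = 48)
A = Rational(19, 5) (A = Add(3, Mul(-4, Pow(-5, -1))) = Add(3, Mul(-4, Rational(-1, 5))) = Add(3, Rational(4, 5)) = Rational(19, 5) ≈ 3.8000)
Function('T')(U) = Add(Pow(U, 2), Mul(Rational(24, 5), U)) (Function('T')(U) = Add(Add(Pow(U, 2), Mul(Rational(19, 5), U)), U) = Add(Pow(U, 2), Mul(Rational(24, 5), U)))
Function('D')(u) = Add(Rational(12672, 5), Mul(-1, u)) (Function('D')(u) = Add(Mul(Rational(1, 5), 48, Add(24, Mul(5, 48))), Mul(-1, u)) = Add(Mul(Rational(1, 5), 48, Add(24, 240)), Mul(-1, u)) = Add(Mul(Rational(1, 5), 48, 264), Mul(-1, u)) = Add(Rational(12672, 5), Mul(-1, u)))
Pow(Add(Function('D')(-2), 38), 2) = Pow(Add(Add(Rational(12672, 5), Mul(-1, -2)), 38), 2) = Pow(Add(Add(Rational(12672, 5), 2), 38), 2) = Pow(Add(Rational(12682, 5), 38), 2) = Pow(Rational(12872, 5), 2) = Rational(165688384, 25)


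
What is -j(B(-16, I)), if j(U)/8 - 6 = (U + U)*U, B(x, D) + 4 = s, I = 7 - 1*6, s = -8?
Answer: -2352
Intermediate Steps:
I = 1 (I = 7 - 6 = 1)
B(x, D) = -12 (B(x, D) = -4 - 8 = -12)
j(U) = 48 + 16*U² (j(U) = 48 + 8*((U + U)*U) = 48 + 8*((2*U)*U) = 48 + 8*(2*U²) = 48 + 16*U²)
-j(B(-16, I)) = -(48 + 16*(-12)²) = -(48 + 16*144) = -(48 + 2304) = -1*2352 = -2352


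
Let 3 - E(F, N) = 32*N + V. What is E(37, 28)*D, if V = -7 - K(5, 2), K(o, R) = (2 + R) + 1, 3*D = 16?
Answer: -14096/3 ≈ -4698.7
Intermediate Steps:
D = 16/3 (D = (1/3)*16 = 16/3 ≈ 5.3333)
K(o, R) = 3 + R
V = -12 (V = -7 - (3 + 2) = -7 - 1*5 = -7 - 5 = -12)
E(F, N) = 15 - 32*N (E(F, N) = 3 - (32*N - 12) = 3 - (-12 + 32*N) = 3 + (12 - 32*N) = 15 - 32*N)
E(37, 28)*D = (15 - 32*28)*(16/3) = (15 - 896)*(16/3) = -881*16/3 = -14096/3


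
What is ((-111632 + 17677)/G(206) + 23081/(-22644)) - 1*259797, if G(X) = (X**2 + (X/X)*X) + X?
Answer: -63017796209743/242562528 ≈ -2.5980e+5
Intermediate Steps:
G(X) = X**2 + 2*X (G(X) = (X**2 + 1*X) + X = (X**2 + X) + X = (X + X**2) + X = X**2 + 2*X)
((-111632 + 17677)/G(206) + 23081/(-22644)) - 1*259797 = ((-111632 + 17677)/((206*(2 + 206))) + 23081/(-22644)) - 1*259797 = (-93955/(206*208) + 23081*(-1/22644)) - 259797 = (-93955/42848 - 23081/22644) - 259797 = -779122927/242562528 - 259797 = -63017796209743/242562528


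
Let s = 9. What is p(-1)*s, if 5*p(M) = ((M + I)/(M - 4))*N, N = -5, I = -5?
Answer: -54/5 ≈ -10.800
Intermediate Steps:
p(M) = -(-5 + M)/(-4 + M) (p(M) = (((M - 5)/(M - 4))*(-5))/5 = (((-5 + M)/(-4 + M))*(-5))/5 = (-5*(-5 + M)/(-4 + M))/5 = -(-5 + M)/(-4 + M))
p(-1)*s = ((5 - 1*(-1))/(-4 - 1))*9 = ((5 + 1)/(-5))*9 = -⅕*6*9 = -6/5*9 = -54/5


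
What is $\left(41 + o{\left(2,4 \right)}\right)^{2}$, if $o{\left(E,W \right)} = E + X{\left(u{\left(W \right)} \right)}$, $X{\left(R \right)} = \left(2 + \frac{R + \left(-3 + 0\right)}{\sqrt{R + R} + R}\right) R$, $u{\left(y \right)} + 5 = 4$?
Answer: $\frac{- 1993 i + 3034 \sqrt{2}}{- i + 2 \sqrt{2}} \approx 1569.9 - 149.59 i$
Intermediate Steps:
$u{\left(y \right)} = -1$ ($u{\left(y \right)} = -5 + 4 = -1$)
$X{\left(R \right)} = R \left(2 + \frac{-3 + R}{R + \sqrt{2} \sqrt{R}}\right)$ ($X{\left(R \right)} = \left(2 + \frac{R - 3}{\sqrt{2 R} + R}\right) R = \left(2 + \frac{-3 + R}{\sqrt{2} \sqrt{R} + R}\right) R = \left(2 + \frac{-3 + R}{R + \sqrt{2} \sqrt{R}}\right) R = R \left(2 + \frac{-3 + R}{R + \sqrt{2} \sqrt{R}}\right)$)
$o{\left(E,W \right)} = E + \frac{6 - 2 i \sqrt{2}}{-1 + i \sqrt{2}}$ ($o{\left(E,W \right)} = E + \frac{\left(-3\right) \left(-1\right) + 3 \left(-1\right)^{2} + 2 \sqrt{2} \left(-1\right)^{\frac{3}{2}}}{-1 + \sqrt{2} \sqrt{-1}} = E + \frac{3 + 3 \cdot 1 + 2 \sqrt{2} \left(- i\right)}{-1 + \sqrt{2} i} = E + \frac{3 + 3 - 2 i \sqrt{2}}{-1 + i \sqrt{2}} = E + \frac{6 - 2 i \sqrt{2}}{-1 + i \sqrt{2}}$)
$\left(41 + o{\left(2,4 \right)}\right)^{2} = \left(41 + \frac{- 6 i - 2 \sqrt{2} + i 2 + 2 \sqrt{2}}{i + \sqrt{2}}\right)^{2} = \left(41 + \frac{- 6 i - 2 \sqrt{2} + 2 i + 2 \sqrt{2}}{i + \sqrt{2}}\right)^{2} = \left(41 + \frac{\left(-4\right) i}{i + \sqrt{2}}\right)^{2} = \left(41 - \frac{4 i}{i + \sqrt{2}}\right)^{2}$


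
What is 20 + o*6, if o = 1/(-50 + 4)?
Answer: 457/23 ≈ 19.870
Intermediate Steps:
o = -1/46 (o = 1/(-46) = -1/46 ≈ -0.021739)
20 + o*6 = 20 - 1/46*6 = 20 - 3/23 = 457/23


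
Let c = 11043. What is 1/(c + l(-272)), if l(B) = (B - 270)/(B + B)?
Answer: 272/3003967 ≈ 9.0547e-5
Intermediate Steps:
l(B) = (-270 + B)/(2*B) (l(B) = (-270 + B)/((2*B)) = (-270 + B)*(1/(2*B)) = (-270 + B)/(2*B))
1/(c + l(-272)) = 1/(11043 + (½)*(-270 - 272)/(-272)) = 1/(11043 + (½)*(-1/272)*(-542)) = 1/(11043 + 271/272) = 1/(3003967/272) = 272/3003967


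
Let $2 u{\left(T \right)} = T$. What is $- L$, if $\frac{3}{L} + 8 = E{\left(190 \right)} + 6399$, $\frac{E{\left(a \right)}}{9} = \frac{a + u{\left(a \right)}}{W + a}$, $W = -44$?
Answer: $- \frac{438}{935651} \approx -0.00046812$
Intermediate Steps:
$u{\left(T \right)} = \frac{T}{2}$
$E{\left(a \right)} = \frac{27 a}{2 \left(-44 + a\right)}$ ($E{\left(a \right)} = 9 \frac{a + \frac{a}{2}}{-44 + a} = 9 \frac{\frac{3}{2} a}{-44 + a} = 9 \frac{3 a}{2 \left(-44 + a\right)} = \frac{27 a}{2 \left(-44 + a\right)}$)
$L = \frac{438}{935651}$ ($L = \frac{3}{-8 + \left(\frac{27}{2} \cdot 190 \frac{1}{-44 + 190} + 6399\right)} = \frac{3}{-8 + \left(\frac{27}{2} \cdot 190 \cdot \frac{1}{146} + 6399\right)} = \frac{3}{-8 + \left(\frac{2565}{146} + 6399\right)} = \frac{3}{-8 + \frac{936819}{146}} = \frac{3}{\frac{935651}{146}} = 3 \cdot \frac{146}{935651} = \frac{438}{935651} \approx 0.00046812$)
$- L = \left(-1\right) \frac{438}{935651} = - \frac{438}{935651}$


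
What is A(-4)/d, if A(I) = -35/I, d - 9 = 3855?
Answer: 5/2208 ≈ 0.0022645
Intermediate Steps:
d = 3864 (d = 9 + 3855 = 3864)
A(-4)/d = -35/(-4)/3864 = -35*(-¼)*(1/3864) = (35/4)*(1/3864) = 5/2208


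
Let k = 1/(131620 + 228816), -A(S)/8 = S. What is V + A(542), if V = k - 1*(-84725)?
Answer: 28975089605/360436 ≈ 80389.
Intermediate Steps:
A(S) = -8*S
k = 1/360436 ≈ 2.7744e-6
V = 30537940101/360436 (V = 1/360436 - 1*(-84725) = 1/360436 + 84725 = 30537940101/360436 ≈ 84725.)
V + A(542) = 30537940101/360436 - 8*542 = 30537940101/360436 - 4336 = 28975089605/360436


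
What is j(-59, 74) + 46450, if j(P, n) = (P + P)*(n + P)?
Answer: 44680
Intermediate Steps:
j(P, n) = 2*P*(P + n) (j(P, n) = (2*P)*(P + n) = 2*P*(P + n))
j(-59, 74) + 46450 = 2*(-59)*(-59 + 74) + 46450 = 2*(-59)*15 + 46450 = -1770 + 46450 = 44680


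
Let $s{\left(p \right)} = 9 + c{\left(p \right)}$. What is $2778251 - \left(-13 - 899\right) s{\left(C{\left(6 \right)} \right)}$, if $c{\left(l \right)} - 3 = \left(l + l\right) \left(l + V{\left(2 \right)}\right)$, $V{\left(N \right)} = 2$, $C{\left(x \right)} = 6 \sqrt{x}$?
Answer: $3183179 + 21888 \sqrt{6} \approx 3.2368 \cdot 10^{6}$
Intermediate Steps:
$c{\left(l \right)} = 3 + 2 l \left(2 + l\right)$ ($c{\left(l \right)} = 3 + \left(l + l\right) \left(l + 2\right) = 3 + 2 l \left(2 + l\right)$)
$s{\left(p \right)} = 12 + 2 p^{2} + 4 p$ ($s{\left(p \right)} = 9 + \left(3 + 2 p^{2} + 4 p\right) = 12 + 2 p^{2} + 4 p$)
$2778251 - \left(-13 - 899\right) s{\left(C{\left(6 \right)} \right)} = 2778251 - \left(-13 - 899\right) \left(12 + 2 \left(6 \sqrt{6}\right)^{2} + 4 \cdot 6 \sqrt{6}\right) = 2778251 - - 912 \left(12 + 2 \cdot 216 + 24 \sqrt{6}\right) = 2778251 - - 912 \left(12 + 432 + 24 \sqrt{6}\right) = 2778251 - - 912 \left(444 + 24 \sqrt{6}\right) = 2778251 - \left(-404928 - 21888 \sqrt{6}\right) = 2778251 + \left(404928 + 21888 \sqrt{6}\right) = 3183179 + 21888 \sqrt{6}$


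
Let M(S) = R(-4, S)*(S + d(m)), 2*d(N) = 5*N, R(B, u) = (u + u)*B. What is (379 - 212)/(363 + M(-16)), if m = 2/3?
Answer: -501/4415 ≈ -0.11348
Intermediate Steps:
R(B, u) = 2*B*u (R(B, u) = (2*u)*B = 2*B*u)
m = ⅔ (m = 2*(⅓) = ⅔ ≈ 0.66667)
d(N) = 5*N/2 (d(N) = (5*N)/2 = 5*N/2)
M(S) = -8*S*(5/3 + S) (M(S) = (2*(-4)*S)*(S + (5/2)*(⅔)) = (-8*S)*(S + 5/3) = (-8*S)*(5/3 + S) = -8*S*(5/3 + S))
(379 - 212)/(363 + M(-16)) = (379 - 212)/(363 - 8/3*(-16)*(5 + 3*(-16))) = 167/(363 - 8/3*(-16)*(5 - 48)) = 167/(363 - 8/3*(-16)*(-43)) = 167/(363 - 5504/3) = 167/(-4415/3) = 167*(-3/4415) = -501/4415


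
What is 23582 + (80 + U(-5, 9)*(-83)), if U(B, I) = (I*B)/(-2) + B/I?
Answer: 393131/18 ≈ 21841.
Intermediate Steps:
U(B, I) = B/I - B*I/2 (U(B, I) = (B*I)*(-½) + B/I = -B*I/2 + B/I = B/I - B*I/2)
23582 + (80 + U(-5, 9)*(-83)) = 23582 + (80 + (-5/9 - ½*(-5)*9)*(-83)) = 23582 + (80 + (-5*⅑ + 45/2)*(-83)) = 23582 + (80 + (-5/9 + 45/2)*(-83)) = 23582 + (80 + (395/18)*(-83)) = 23582 + (80 - 32785/18) = 23582 - 31345/18 = 393131/18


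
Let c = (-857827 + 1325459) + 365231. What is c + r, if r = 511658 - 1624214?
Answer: -279693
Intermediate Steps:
r = -1112556
c = 832863 (c = 467632 + 365231 = 832863)
c + r = 832863 - 1112556 = -279693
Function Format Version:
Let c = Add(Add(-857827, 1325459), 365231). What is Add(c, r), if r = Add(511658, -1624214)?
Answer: -279693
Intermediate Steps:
r = -1112556
c = 832863 (c = Add(467632, 365231) = 832863)
Add(c, r) = Add(832863, -1112556) = -279693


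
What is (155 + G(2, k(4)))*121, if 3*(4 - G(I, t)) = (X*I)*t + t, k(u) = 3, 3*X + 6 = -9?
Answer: 20328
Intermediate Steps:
X = -5 (X = -2 + (⅓)*(-9) = -2 - 3 = -5)
G(I, t) = 4 - t/3 + 5*I*t/3 (G(I, t) = 4 - ((-5*I)*t + t)/3 = 4 - (-5*I*t + t)/3 = 4 - (t - 5*I*t)/3 = 4 + (-t/3 + 5*I*t/3) = 4 - t/3 + 5*I*t/3)
(155 + G(2, k(4)))*121 = (155 + (4 - ⅓*3 + (5/3)*2*3))*121 = (155 + (4 - 1 + 10))*121 = (155 + 13)*121 = 168*121 = 20328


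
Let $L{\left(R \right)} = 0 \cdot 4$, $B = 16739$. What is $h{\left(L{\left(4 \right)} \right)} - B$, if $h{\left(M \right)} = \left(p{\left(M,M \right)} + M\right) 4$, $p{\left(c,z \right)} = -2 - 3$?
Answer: $-16759$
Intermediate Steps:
$p{\left(c,z \right)} = -5$ ($p{\left(c,z \right)} = -2 - 3 = -5$)
$L{\left(R \right)} = 0$
$h{\left(M \right)} = -20 + 4 M$ ($h{\left(M \right)} = \left(-5 + M\right) 4 = -20 + 4 M$)
$h{\left(L{\left(4 \right)} \right)} - B = \left(-20 + 4 \cdot 0\right) - 16739 = \left(-20 + 0\right) - 16739 = -20 - 16739 = -16759$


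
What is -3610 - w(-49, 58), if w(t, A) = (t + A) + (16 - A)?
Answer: -3577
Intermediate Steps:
w(t, A) = 16 + t (w(t, A) = (A + t) + (16 - A) = 16 + t)
-3610 - w(-49, 58) = -3610 - (16 - 49) = -3610 - 1*(-33) = -3610 + 33 = -3577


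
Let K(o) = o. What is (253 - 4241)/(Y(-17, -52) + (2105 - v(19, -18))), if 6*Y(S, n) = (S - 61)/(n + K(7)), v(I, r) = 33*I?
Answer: -179460/66523 ≈ -2.6977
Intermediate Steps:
Y(S, n) = (-61 + S)/(6*(7 + n)) (Y(S, n) = ((S - 61)/(n + 7))/6 = ((-61 + S)/(7 + n))/6 = (-61 + S)/(6*(7 + n)))
(253 - 4241)/(Y(-17, -52) + (2105 - v(19, -18))) = (253 - 4241)/((-61 - 17)/(6*(7 - 52)) + (2105 - 33*19)) = -3988/((⅙)*(-78)/(-45) + (2105 - 1*627)) = -3988/((⅙)*(-1/45)*(-78) + (2105 - 627)) = -3988/(13/45 + 1478) = -3988/66523/45 = -3988*45/66523 = -179460/66523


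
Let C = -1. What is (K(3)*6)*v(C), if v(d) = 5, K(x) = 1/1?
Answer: 30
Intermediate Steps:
K(x) = 1
(K(3)*6)*v(C) = (1*6)*5 = 6*5 = 30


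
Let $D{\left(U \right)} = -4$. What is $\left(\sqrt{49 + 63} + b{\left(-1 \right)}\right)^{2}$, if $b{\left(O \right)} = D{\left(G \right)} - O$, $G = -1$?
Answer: $121 - 24 \sqrt{7} \approx 57.502$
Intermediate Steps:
$b{\left(O \right)} = -4 - O$
$\left(\sqrt{49 + 63} + b{\left(-1 \right)}\right)^{2} = \left(\sqrt{49 + 63} - 3\right)^{2} = \left(\sqrt{112} + \left(-4 + 1\right)\right)^{2} = \left(4 \sqrt{7} - 3\right)^{2} = \left(-3 + 4 \sqrt{7}\right)^{2}$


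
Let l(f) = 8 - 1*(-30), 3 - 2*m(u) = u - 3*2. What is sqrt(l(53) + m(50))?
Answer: sqrt(70)/2 ≈ 4.1833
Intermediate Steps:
m(u) = 9/2 - u/2 (m(u) = 3/2 - (u - 3*2)/2 = 3/2 - (u - 6)/2 = 3/2 - (-6 + u)/2 = 3/2 + (3 - u/2) = 9/2 - u/2)
l(f) = 38 (l(f) = 8 + 30 = 38)
sqrt(l(53) + m(50)) = sqrt(38 + (9/2 - 1/2*50)) = sqrt(38 + (9/2 - 25)) = sqrt(38 - 41/2) = sqrt(35/2) = sqrt(70)/2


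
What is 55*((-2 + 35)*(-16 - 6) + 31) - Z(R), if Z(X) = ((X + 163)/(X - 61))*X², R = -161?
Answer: -4217054/111 ≈ -37992.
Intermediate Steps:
Z(X) = X²*(163 + X)/(-61 + X) (Z(X) = ((163 + X)/(-61 + X))*X² = X²*(163 + X)/(-61 + X))
55*((-2 + 35)*(-16 - 6) + 31) - Z(R) = 55*((-2 + 35)*(-16 - 6) + 31) - (-161)²*(163 - 161)/(-61 - 161) = 55*(33*(-22) + 31) - 25921*2/(-222) = 55*(-726 + 31) - 25921*(-1)*2/222 = 55*(-695) - 1*(-25921/111) = -38225 + 25921/111 = -4217054/111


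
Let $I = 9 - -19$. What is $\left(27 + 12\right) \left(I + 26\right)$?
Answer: $2106$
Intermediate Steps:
$I = 28$ ($I = 9 + 19 = 28$)
$\left(27 + 12\right) \left(I + 26\right) = \left(27 + 12\right) \left(28 + 26\right) = 39 \cdot 54 = 2106$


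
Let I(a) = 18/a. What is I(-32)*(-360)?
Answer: 405/2 ≈ 202.50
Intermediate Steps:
I(-32)*(-360) = (18/(-32))*(-360) = (18*(-1/32))*(-360) = -9/16*(-360) = 405/2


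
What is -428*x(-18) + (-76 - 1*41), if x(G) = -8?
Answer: 3307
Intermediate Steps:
-428*x(-18) + (-76 - 1*41) = -428*(-8) + (-76 - 1*41) = 3424 + (-76 - 41) = 3424 - 117 = 3307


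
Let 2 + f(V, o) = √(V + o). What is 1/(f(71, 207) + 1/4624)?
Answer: 42758128/5858515519 + 21381376*√278/5858515519 ≈ 0.068150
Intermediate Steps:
f(V, o) = -2 + √(V + o)
1/(f(71, 207) + 1/4624) = 1/((-2 + √(71 + 207)) + 1/4624) = 1/((-2 + √278) + 1/4624) = 1/(-9247/4624 + √278)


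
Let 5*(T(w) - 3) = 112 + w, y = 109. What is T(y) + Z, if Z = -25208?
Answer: -125804/5 ≈ -25161.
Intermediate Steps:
T(w) = 127/5 + w/5 (T(w) = 3 + (112 + w)/5 = 3 + (112/5 + w/5) = 127/5 + w/5)
T(y) + Z = (127/5 + (1/5)*109) - 25208 = (127/5 + 109/5) - 25208 = 236/5 - 25208 = -125804/5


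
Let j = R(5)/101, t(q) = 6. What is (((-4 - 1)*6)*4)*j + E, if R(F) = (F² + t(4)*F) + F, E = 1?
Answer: -7099/101 ≈ -70.287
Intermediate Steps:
R(F) = F² + 7*F (R(F) = (F² + 6*F) + F = F² + 7*F)
j = 60/101 (j = (5*(7 + 5))/101 = (5*12)*(1/101) = 60*(1/101) = 60/101 ≈ 0.59406)
(((-4 - 1)*6)*4)*j + E = (((-4 - 1)*6)*4)*(60/101) + 1 = (-5*6*4)*(60/101) + 1 = -30*4*(60/101) + 1 = -120*60/101 + 1 = -7200/101 + 1 = -7099/101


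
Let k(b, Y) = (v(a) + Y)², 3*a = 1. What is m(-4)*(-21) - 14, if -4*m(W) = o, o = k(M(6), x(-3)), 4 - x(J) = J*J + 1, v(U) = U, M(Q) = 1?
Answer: 1855/12 ≈ 154.58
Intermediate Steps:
a = ⅓ (a = (⅓)*1 = ⅓ ≈ 0.33333)
x(J) = 3 - J² (x(J) = 4 - (J*J + 1) = 4 - (J² + 1) = 4 - (1 + J²) = 4 + (-1 - J²) = 3 - J²)
k(b, Y) = (⅓ + Y)²
o = 289/9 (o = (1 + 3*(3 - 1*(-3)²))²/9 = (1 + 3*(3 - 1*9))²/9 = (1 + 3*(3 - 9))²/9 = (1 + 3*(-6))²/9 = (1 - 18)²/9 = (⅑)*(-17)² = (⅑)*289 = 289/9 ≈ 32.111)
m(W) = -289/36 (m(W) = -¼*289/9 = -289/36)
m(-4)*(-21) - 14 = -289/36*(-21) - 14 = 2023/12 - 14 = 1855/12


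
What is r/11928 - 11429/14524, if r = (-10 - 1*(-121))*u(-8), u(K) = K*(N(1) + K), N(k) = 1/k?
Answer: -274071/1031204 ≈ -0.26578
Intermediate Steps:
N(k) = 1/k
u(K) = K*(1 + K) (u(K) = K*(1/1 + K) = K*(1 + K))
r = 6216 (r = (-10 - 1*(-121))*(-8*(1 - 8)) = (-10 + 121)*(-8*(-7)) = 111*56 = 6216)
r/11928 - 11429/14524 = 6216/11928 - 11429/14524 = 6216*(1/11928) - 11429*1/14524 = 37/71 - 11429/14524 = -274071/1031204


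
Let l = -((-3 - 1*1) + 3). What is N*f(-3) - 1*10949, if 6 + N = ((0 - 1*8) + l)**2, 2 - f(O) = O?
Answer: -10734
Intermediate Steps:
f(O) = 2 - O
l = 1 (l = -((-3 - 1) + 3) = -(-4 + 3) = -1*(-1) = 1)
N = 43 (N = -6 + ((0 - 1*8) + 1)**2 = -6 + ((0 - 8) + 1)**2 = -6 + (-8 + 1)**2 = -6 + (-7)**2 = -6 + 49 = 43)
N*f(-3) - 1*10949 = 43*(2 - 1*(-3)) - 1*10949 = 43*(2 + 3) - 10949 = 43*5 - 10949 = 215 - 10949 = -10734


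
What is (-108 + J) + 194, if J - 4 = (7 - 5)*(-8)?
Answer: 74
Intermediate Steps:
J = -12 (J = 4 + (7 - 5)*(-8) = 4 + 2*(-8) = 4 - 16 = -12)
(-108 + J) + 194 = (-108 - 12) + 194 = -120 + 194 = 74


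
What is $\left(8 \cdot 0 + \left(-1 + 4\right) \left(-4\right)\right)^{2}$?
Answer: $144$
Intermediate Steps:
$\left(8 \cdot 0 + \left(-1 + 4\right) \left(-4\right)\right)^{2} = \left(0 + 3 \left(-4\right)\right)^{2} = \left(0 - 12\right)^{2} = \left(-12\right)^{2} = 144$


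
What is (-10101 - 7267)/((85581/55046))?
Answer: -956038928/85581 ≈ -11171.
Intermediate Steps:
(-10101 - 7267)/((85581/55046)) = -17368/(85581*(1/55046)) = -17368/85581/55046 = -17368*55046/85581 = -956038928/85581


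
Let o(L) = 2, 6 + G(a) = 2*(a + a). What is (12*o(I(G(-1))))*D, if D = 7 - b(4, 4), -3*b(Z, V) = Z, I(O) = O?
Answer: 200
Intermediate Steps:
G(a) = -6 + 4*a (G(a) = -6 + 2*(a + a) = -6 + 2*(2*a) = -6 + 4*a)
b(Z, V) = -Z/3
D = 25/3 (D = 7 - (-1)*4/3 = 7 - 1*(-4/3) = 7 + 4/3 = 25/3 ≈ 8.3333)
(12*o(I(G(-1))))*D = (12*2)*(25/3) = 24*(25/3) = 200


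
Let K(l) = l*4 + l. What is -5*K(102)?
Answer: -2550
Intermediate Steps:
K(l) = 5*l (K(l) = 4*l + l = 5*l)
-5*K(102) = -25*102 = -5*510 = -2550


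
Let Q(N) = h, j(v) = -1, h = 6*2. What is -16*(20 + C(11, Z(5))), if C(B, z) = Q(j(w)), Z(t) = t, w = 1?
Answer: -512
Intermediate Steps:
h = 12
Q(N) = 12
C(B, z) = 12
-16*(20 + C(11, Z(5))) = -16*(20 + 12) = -16*32 = -512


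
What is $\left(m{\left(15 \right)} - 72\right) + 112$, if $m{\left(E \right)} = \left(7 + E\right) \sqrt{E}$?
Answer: $40 + 22 \sqrt{15} \approx 125.21$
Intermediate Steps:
$m{\left(E \right)} = \sqrt{E} \left(7 + E\right)$
$\left(m{\left(15 \right)} - 72\right) + 112 = \left(\sqrt{15} \left(7 + 15\right) - 72\right) + 112 = \left(\sqrt{15} \cdot 22 - 72\right) + 112 = \left(22 \sqrt{15} - 72\right) + 112 = \left(-72 + 22 \sqrt{15}\right) + 112 = 40 + 22 \sqrt{15}$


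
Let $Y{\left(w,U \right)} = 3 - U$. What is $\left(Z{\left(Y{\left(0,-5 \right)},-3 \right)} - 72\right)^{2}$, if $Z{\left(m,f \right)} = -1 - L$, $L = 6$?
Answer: $6241$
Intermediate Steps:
$Z{\left(m,f \right)} = -7$ ($Z{\left(m,f \right)} = -1 - 6 = -7$)
$\left(Z{\left(Y{\left(0,-5 \right)},-3 \right)} - 72\right)^{2} = \left(-7 - 72\right)^{2} = \left(-79\right)^{2} = 6241$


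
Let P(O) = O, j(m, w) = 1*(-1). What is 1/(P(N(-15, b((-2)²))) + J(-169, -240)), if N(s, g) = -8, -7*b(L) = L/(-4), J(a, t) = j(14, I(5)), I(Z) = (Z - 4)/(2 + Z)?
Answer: -⅑ ≈ -0.11111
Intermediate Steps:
I(Z) = (-4 + Z)/(2 + Z)
j(m, w) = -1
J(a, t) = -1
b(L) = L/28 (b(L) = -L/(7*(-4)) = -L*(-1)/(7*4) = -(-1)*L/28 = L/28)
1/(P(N(-15, b((-2)²))) + J(-169, -240)) = 1/(-8 - 1) = 1/(-9) = -⅑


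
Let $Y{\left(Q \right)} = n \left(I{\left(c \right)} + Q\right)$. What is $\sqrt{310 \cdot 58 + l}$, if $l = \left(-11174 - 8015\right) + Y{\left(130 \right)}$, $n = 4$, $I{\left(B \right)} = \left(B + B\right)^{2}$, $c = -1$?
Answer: $i \sqrt{673} \approx 25.942 i$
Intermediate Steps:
$I{\left(B \right)} = 4 B^{2}$ ($I{\left(B \right)} = \left(2 B\right)^{2} = 4 B^{2}$)
$Y{\left(Q \right)} = 16 + 4 Q$ ($Y{\left(Q \right)} = 4 \left(4 \left(-1\right)^{2} + Q\right) = 4 \left(4 \cdot 1 + Q\right) = 4 \left(4 + Q\right) = 16 + 4 Q$)
$l = -18653$ ($l = \left(-11174 - 8015\right) + \left(16 + 4 \cdot 130\right) = -19189 + \left(16 + 520\right) = -19189 + 536 = -18653$)
$\sqrt{310 \cdot 58 + l} = \sqrt{310 \cdot 58 - 18653} = \sqrt{17980 - 18653} = \sqrt{-673} = i \sqrt{673}$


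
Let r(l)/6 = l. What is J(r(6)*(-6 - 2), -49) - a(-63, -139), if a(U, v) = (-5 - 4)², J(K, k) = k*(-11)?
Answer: 458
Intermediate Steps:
r(l) = 6*l
J(K, k) = -11*k
a(U, v) = 81 (a(U, v) = (-9)² = 81)
J(r(6)*(-6 - 2), -49) - a(-63, -139) = -11*(-49) - 1*81 = 539 - 81 = 458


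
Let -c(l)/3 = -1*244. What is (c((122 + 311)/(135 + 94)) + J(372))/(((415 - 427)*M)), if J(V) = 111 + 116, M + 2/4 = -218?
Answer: 959/2622 ≈ 0.36575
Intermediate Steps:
M = -437/2 (M = -½ - 218 = -437/2 ≈ -218.50)
c(l) = 732 (c(l) = -(-3)*244 = -3*(-244) = 732)
J(V) = 227
(c((122 + 311)/(135 + 94)) + J(372))/(((415 - 427)*M)) = (732 + 227)/(((415 - 427)*(-437/2))) = 959/((-12*(-437/2))) = 959/2622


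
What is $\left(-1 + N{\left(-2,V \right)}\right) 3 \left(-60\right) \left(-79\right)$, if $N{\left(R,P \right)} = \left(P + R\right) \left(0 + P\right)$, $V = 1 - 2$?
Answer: $28440$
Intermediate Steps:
$V = -1$ ($V = 1 - 2 = -1$)
$N{\left(R,P \right)} = P \left(P + R\right)$ ($N{\left(R,P \right)} = \left(P + R\right) P = P \left(P + R\right)$)
$\left(-1 + N{\left(-2,V \right)}\right) 3 \left(-60\right) \left(-79\right) = \left(-1 - \left(-1 - 2\right)\right) 3 \left(-60\right) \left(-79\right) = \left(-1 - -3\right) 3 \left(-60\right) \left(-79\right) = \left(-1 + 3\right) 3 \left(-60\right) \left(-79\right) = 2 \cdot 3 \left(-60\right) \left(-79\right) = 6 \left(-60\right) \left(-79\right) = \left(-360\right) \left(-79\right) = 28440$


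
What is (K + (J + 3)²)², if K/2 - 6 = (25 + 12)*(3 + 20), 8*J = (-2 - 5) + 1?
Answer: 756525025/256 ≈ 2.9552e+6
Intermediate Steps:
J = -¾ (J = ((-2 - 5) + 1)/8 = (-7 + 1)/8 = (⅛)*(-6) = -¾ ≈ -0.75000)
K = 1714 (K = 12 + 2*((25 + 12)*(3 + 20)) = 12 + 2*(37*23) = 12 + 2*851 = 12 + 1702 = 1714)
(K + (J + 3)²)² = (1714 + (-¾ + 3)²)² = (1714 + (9/4)²)² = (1714 + 81/16)² = (27505/16)² = 756525025/256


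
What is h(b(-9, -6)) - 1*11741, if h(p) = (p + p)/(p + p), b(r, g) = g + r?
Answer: -11740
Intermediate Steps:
h(p) = 1 (h(p) = (2*p)/((2*p)) = (2*p)*(1/(2*p)) = 1)
h(b(-9, -6)) - 1*11741 = 1 - 1*11741 = 1 - 11741 = -11740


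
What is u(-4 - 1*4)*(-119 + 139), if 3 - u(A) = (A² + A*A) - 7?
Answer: -2360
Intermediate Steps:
u(A) = 10 - 2*A² (u(A) = 3 - ((A² + A*A) - 7) = 3 - ((A² + A²) - 7) = 3 - (2*A² - 7) = 3 - (-7 + 2*A²) = 3 + (7 - 2*A²) = 10 - 2*A²)
u(-4 - 1*4)*(-119 + 139) = (10 - 2*(-4 - 1*4)²)*(-119 + 139) = (10 - 2*(-4 - 4)²)*20 = (10 - 2*(-8)²)*20 = (10 - 2*64)*20 = (10 - 128)*20 = -118*20 = -2360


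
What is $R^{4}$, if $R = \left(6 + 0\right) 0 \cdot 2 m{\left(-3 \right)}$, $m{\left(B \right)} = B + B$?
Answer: $0$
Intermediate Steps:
$m{\left(B \right)} = 2 B$
$R = 0$ ($R = \left(6 + 0\right) 0 \cdot 2 \cdot 2 \left(-3\right) = 6 \cdot 0 \cdot 2 \left(-6\right) = 0 \cdot 2 \left(-6\right) = 0 \left(-6\right) = 0$)
$R^{4} = 0^{4} = 0$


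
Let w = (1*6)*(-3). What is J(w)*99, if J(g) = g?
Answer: -1782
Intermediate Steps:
w = -18 (w = 6*(-3) = -18)
J(w)*99 = -18*99 = -1782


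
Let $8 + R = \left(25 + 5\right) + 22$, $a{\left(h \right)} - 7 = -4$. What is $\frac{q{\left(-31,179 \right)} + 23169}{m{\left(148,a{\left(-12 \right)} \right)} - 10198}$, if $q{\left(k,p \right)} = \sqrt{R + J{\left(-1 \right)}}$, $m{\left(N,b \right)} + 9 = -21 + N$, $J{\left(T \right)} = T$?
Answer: $- \frac{7723}{3360} - \frac{\sqrt{43}}{10080} \approx -2.2992$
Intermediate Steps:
$a{\left(h \right)} = 3$ ($a{\left(h \right)} = 7 - 4 = 3$)
$m{\left(N,b \right)} = -30 + N$ ($m{\left(N,b \right)} = -9 + \left(-21 + N\right) = -30 + N$)
$R = 44$ ($R = -8 + \left(\left(25 + 5\right) + 22\right) = -8 + \left(30 + 22\right) = -8 + 52 = 44$)
$q{\left(k,p \right)} = \sqrt{43}$ ($q{\left(k,p \right)} = \sqrt{44 - 1} = \sqrt{43}$)
$\frac{q{\left(-31,179 \right)} + 23169}{m{\left(148,a{\left(-12 \right)} \right)} - 10198} = \frac{\sqrt{43} + 23169}{\left(-30 + 148\right) - 10198} = \frac{23169 + \sqrt{43}}{118 - 10198} = \frac{23169 + \sqrt{43}}{-10080} = \left(23169 + \sqrt{43}\right) \left(- \frac{1}{10080}\right) = - \frac{7723}{3360} - \frac{\sqrt{43}}{10080}$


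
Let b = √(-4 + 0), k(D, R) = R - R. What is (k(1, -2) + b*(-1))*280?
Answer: -560*I ≈ -560.0*I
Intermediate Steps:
k(D, R) = 0
b = 2*I (b = √(-4) = 2*I ≈ 2.0*I)
(k(1, -2) + b*(-1))*280 = (0 + (2*I)*(-1))*280 = (0 - 2*I)*280 = -2*I*280 = -560*I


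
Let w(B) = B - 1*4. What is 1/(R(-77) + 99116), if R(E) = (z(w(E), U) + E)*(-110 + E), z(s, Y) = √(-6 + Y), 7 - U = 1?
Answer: 1/113515 ≈ 8.8094e-6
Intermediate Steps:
U = 6 (U = 7 - 1*1 = 7 - 1 = 6)
w(B) = -4 + B (w(B) = B - 4 = -4 + B)
R(E) = E*(-110 + E) (R(E) = (√(-6 + 6) + E)*(-110 + E) = (√0 + E)*(-110 + E) = (0 + E)*(-110 + E) = E*(-110 + E))
1/(R(-77) + 99116) = 1/(-77*(-110 - 77) + 99116) = 1/(-77*(-187) + 99116) = 1/(14399 + 99116) = 1/113515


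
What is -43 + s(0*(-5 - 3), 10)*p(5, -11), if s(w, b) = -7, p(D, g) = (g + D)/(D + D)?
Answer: -194/5 ≈ -38.800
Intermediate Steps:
p(D, g) = (D + g)/(2*D) (p(D, g) = (D + g)/((2*D)) = (D + g)*(1/(2*D)) = (D + g)/(2*D))
-43 + s(0*(-5 - 3), 10)*p(5, -11) = -43 - 7*(5 - 11)/(2*5) = -43 - 7*(-6)/(2*5) = -43 - 7*(-3/5) = -43 + 21/5 = -194/5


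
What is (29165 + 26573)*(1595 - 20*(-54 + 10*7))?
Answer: 71065950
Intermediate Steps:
(29165 + 26573)*(1595 - 20*(-54 + 10*7)) = 55738*(1595 - 20*(-54 + 70)) = 55738*(1595 - 20*16) = 55738*(1595 - 320) = 55738*1275 = 71065950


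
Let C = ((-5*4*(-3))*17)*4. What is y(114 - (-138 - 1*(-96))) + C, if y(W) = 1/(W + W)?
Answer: 1272961/312 ≈ 4080.0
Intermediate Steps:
y(W) = 1/(2*W)
C = 4080 (C = (-20*(-3)*17)*4 = (60*17)*4 = 1020*4 = 4080)
y(114 - (-138 - 1*(-96))) + C = 1/(2*(114 - (-138 - 1*(-96)))) + 4080 = 1/(2*(114 - (-138 + 96))) + 4080 = 1/(2*(114 - 1*(-42))) + 4080 = 1/(2*(114 + 42)) + 4080 = (1/2)/156 + 4080 = (1/2)*(1/156) + 4080 = 1/312 + 4080 = 1272961/312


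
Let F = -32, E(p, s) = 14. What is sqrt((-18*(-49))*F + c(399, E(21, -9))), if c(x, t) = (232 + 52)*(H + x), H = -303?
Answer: 8*I*sqrt(15) ≈ 30.984*I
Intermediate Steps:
c(x, t) = -86052 + 284*x (c(x, t) = (232 + 52)*(-303 + x) = 284*(-303 + x) = -86052 + 284*x)
sqrt((-18*(-49))*F + c(399, E(21, -9))) = sqrt(-18*(-49)*(-32) + (-86052 + 284*399)) = sqrt(882*(-32) + (-86052 + 113316)) = sqrt(-28224 + 27264) = sqrt(-960) = 8*I*sqrt(15)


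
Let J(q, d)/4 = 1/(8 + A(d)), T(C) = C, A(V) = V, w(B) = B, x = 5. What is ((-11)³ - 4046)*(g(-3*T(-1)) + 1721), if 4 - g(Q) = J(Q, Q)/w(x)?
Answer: -510121367/55 ≈ -9.2749e+6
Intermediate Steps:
J(q, d) = 4/(8 + d)
g(Q) = 4 - 4/(5*(8 + Q)) (g(Q) = 4 - 4/(8 + Q)/5 = 4 - 4/(5*(8 + Q)))
((-11)³ - 4046)*(g(-3*T(-1)) + 1721) = ((-11)³ - 4046)*(4*(39 + 5*(-3*(-1)))/(5*(8 - 3*(-1))) + 1721) = (-1331 - 4046)*(4*(39 + 5*3)/(5*(8 + 3)) + 1721) = -5377*((⅘)*(39 + 15)/11 + 1721) = -5377*((⅘)*(1/11)*54 + 1721) = -5377*(216/55 + 1721) = -5377*94871/55 = -510121367/55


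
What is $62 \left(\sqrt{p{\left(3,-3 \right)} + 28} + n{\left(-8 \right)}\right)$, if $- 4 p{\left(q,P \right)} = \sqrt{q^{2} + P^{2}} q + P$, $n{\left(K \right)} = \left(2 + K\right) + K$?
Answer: $-868 + 31 \sqrt{115 - 9 \sqrt{2}} \approx -554.5$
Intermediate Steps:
$n{\left(K \right)} = 2 + 2 K$
$p{\left(q,P \right)} = - \frac{P}{4} - \frac{q \sqrt{P^{2} + q^{2}}}{4}$ ($p{\left(q,P \right)} = - \frac{\sqrt{q^{2} + P^{2}} q + P}{4} = - \frac{\sqrt{P^{2} + q^{2}} q + P}{4} = - \frac{q \sqrt{P^{2} + q^{2}} + P}{4} = - \frac{P + q \sqrt{P^{2} + q^{2}}}{4} = - \frac{P}{4} - \frac{q \sqrt{P^{2} + q^{2}}}{4}$)
$62 \left(\sqrt{p{\left(3,-3 \right)} + 28} + n{\left(-8 \right)}\right) = 62 \left(\sqrt{\left(\left(- \frac{1}{4}\right) \left(-3\right) - \frac{3 \sqrt{\left(-3\right)^{2} + 3^{2}}}{4}\right) + 28} + \left(2 + 2 \left(-8\right)\right)\right) = 62 \left(\sqrt{\left(\frac{3}{4} - \frac{3 \sqrt{9 + 9}}{4}\right) + 28} + \left(2 - 16\right)\right) = 62 \left(\sqrt{\left(\frac{3}{4} - \frac{3 \sqrt{18}}{4}\right) + 28} - 14\right) = 62 \left(\sqrt{\left(\frac{3}{4} - \frac{3 \cdot 3 \sqrt{2}}{4}\right) + 28} - 14\right) = 62 \left(\sqrt{\left(\frac{3}{4} - \frac{9 \sqrt{2}}{4}\right) + 28} - 14\right) = 62 \left(\sqrt{\frac{115}{4} - \frac{9 \sqrt{2}}{4}} - 14\right) = 62 \left(-14 + \sqrt{\frac{115}{4} - \frac{9 \sqrt{2}}{4}}\right) = -868 + 62 \sqrt{\frac{115}{4} - \frac{9 \sqrt{2}}{4}}$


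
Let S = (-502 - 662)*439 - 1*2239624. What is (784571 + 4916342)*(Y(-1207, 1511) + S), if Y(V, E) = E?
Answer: -15672431236517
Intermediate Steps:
S = -2750620 (S = -1164*439 - 2239624 = -510996 - 2239624 = -2750620)
(784571 + 4916342)*(Y(-1207, 1511) + S) = (784571 + 4916342)*(1511 - 2750620) = 5700913*(-2749109) = -15672431236517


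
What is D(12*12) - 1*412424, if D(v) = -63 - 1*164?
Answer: -412651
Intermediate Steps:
D(v) = -227 (D(v) = -63 - 164 = -227)
D(12*12) - 1*412424 = -227 - 1*412424 = -227 - 412424 = -412651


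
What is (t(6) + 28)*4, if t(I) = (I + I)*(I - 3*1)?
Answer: 256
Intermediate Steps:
t(I) = 2*I*(-3 + I) (t(I) = (2*I)*(I - 3) = (2*I)*(-3 + I) = 2*I*(-3 + I))
(t(6) + 28)*4 = (2*6*(-3 + 6) + 28)*4 = (2*6*3 + 28)*4 = (36 + 28)*4 = 64*4 = 256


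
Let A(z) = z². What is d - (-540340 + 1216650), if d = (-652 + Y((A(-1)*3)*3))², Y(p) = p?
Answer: -262861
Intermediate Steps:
d = 413449 (d = (-652 + ((-1)²*3)*3)² = (-652 + (1*3)*3)² = (-652 + 3*3)² = (-652 + 9)² = (-643)² = 413449)
d - (-540340 + 1216650) = 413449 - (-540340 + 1216650) = 413449 - 1*676310 = 413449 - 676310 = -262861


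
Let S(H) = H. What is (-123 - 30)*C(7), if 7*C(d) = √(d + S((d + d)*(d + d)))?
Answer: -153*√203/7 ≈ -311.42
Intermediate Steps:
C(d) = √(d + 4*d²)/7 (C(d) = √(d + (d + d)*(d + d))/7 = √(d + (2*d)*(2*d))/7 = √(d + 4*d²)/7)
(-123 - 30)*C(7) = (-123 - 30)*(√(7*(1 + 4*7))/7) = -153*√(7*(1 + 28))/7 = -153*√(7*29)/7 = -153*√203/7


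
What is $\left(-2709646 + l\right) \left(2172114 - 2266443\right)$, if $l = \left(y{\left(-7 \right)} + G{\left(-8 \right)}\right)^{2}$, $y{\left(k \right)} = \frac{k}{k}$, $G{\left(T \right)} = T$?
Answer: $255593575413$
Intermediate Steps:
$y{\left(k \right)} = 1$
$l = 49$ ($l = \left(1 - 8\right)^{2} = \left(-7\right)^{2} = 49$)
$\left(-2709646 + l\right) \left(2172114 - 2266443\right) = \left(-2709646 + 49\right) \left(2172114 - 2266443\right) = \left(-2709597\right) \left(-94329\right) = 255593575413$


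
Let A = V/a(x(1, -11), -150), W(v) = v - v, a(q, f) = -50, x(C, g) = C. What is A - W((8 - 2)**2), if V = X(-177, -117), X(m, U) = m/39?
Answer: 59/650 ≈ 0.090769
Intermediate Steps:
X(m, U) = m/39 (X(m, U) = m*(1/39) = m/39)
V = -59/13 (V = (1/39)*(-177) = -59/13 ≈ -4.5385)
W(v) = 0
A = 59/650 (A = -59/13/(-50) = -59/13*(-1/50) = 59/650 ≈ 0.090769)
A - W((8 - 2)**2) = 59/650 - 1*0 = 59/650 + 0 = 59/650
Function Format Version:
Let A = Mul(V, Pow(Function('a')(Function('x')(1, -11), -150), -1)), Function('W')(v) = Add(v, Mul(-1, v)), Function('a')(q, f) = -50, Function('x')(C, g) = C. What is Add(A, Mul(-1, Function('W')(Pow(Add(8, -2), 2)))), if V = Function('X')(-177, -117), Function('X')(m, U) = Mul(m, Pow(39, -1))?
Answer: Rational(59, 650) ≈ 0.090769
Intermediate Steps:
Function('X')(m, U) = Mul(Rational(1, 39), m) (Function('X')(m, U) = Mul(m, Rational(1, 39)) = Mul(Rational(1, 39), m))
V = Rational(-59, 13) (V = Mul(Rational(1, 39), -177) = Rational(-59, 13) ≈ -4.5385)
Function('W')(v) = 0
A = Rational(59, 650) (A = Mul(Rational(-59, 13), Pow(-50, -1)) = Mul(Rational(-59, 13), Rational(-1, 50)) = Rational(59, 650) ≈ 0.090769)
Add(A, Mul(-1, Function('W')(Pow(Add(8, -2), 2)))) = Add(Rational(59, 650), Mul(-1, 0)) = Add(Rational(59, 650), 0) = Rational(59, 650)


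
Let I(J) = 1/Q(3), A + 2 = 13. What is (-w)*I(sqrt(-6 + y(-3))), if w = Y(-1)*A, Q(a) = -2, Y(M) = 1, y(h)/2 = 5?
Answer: 11/2 ≈ 5.5000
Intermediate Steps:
A = 11 (A = -2 + 13 = 11)
y(h) = 10 (y(h) = 2*5 = 10)
w = 11 (w = 1*11 = 11)
I(J) = -1/2 (I(J) = 1/(-2) = 1*(-1/2) = -1/2)
(-w)*I(sqrt(-6 + y(-3))) = -1*11*(-1/2) = -11*(-1/2) = 11/2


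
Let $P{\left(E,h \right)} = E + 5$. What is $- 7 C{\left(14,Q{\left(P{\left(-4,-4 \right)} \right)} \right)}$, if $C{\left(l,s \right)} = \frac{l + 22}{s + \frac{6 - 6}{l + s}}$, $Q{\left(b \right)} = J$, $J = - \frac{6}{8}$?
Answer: $336$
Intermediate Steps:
$J = - \frac{3}{4}$ ($J = \left(-6\right) \frac{1}{8} = - \frac{3}{4} \approx -0.75$)
$P{\left(E,h \right)} = 5 + E$
$Q{\left(b \right)} = - \frac{3}{4}$
$C{\left(l,s \right)} = \frac{22 + l}{s}$ ($C{\left(l,s \right)} = \frac{22 + l}{s + \frac{0}{l + s}} = \frac{22 + l}{s + 0} = \frac{22 + l}{s}$)
$- 7 C{\left(14,Q{\left(P{\left(-4,-4 \right)} \right)} \right)} = - 7 \frac{22 + 14}{- \frac{3}{4}} = - 7 \left(\left(- \frac{4}{3}\right) 36\right) = \left(-7\right) \left(-48\right) = 336$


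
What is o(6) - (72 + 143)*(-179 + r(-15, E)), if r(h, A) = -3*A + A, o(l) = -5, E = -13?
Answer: 32890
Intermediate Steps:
r(h, A) = -2*A
o(6) - (72 + 143)*(-179 + r(-15, E)) = -5 - (72 + 143)*(-179 - 2*(-13)) = -5 - 215*(-179 + 26) = -5 - 215*(-153) = -5 - 1*(-32895) = -5 + 32895 = 32890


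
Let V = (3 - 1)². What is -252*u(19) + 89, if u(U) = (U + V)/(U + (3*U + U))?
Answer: 2659/95 ≈ 27.989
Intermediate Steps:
V = 4 (V = 2² = 4)
u(U) = (4 + U)/(5*U) (u(U) = (U + 4)/(U + (3*U + U)) = (4 + U)/(U + 4*U) = (4 + U)/((5*U)) = (4 + U)*(1/(5*U)) = (4 + U)/(5*U))
-252*u(19) + 89 = -252*(4 + 19)/(5*19) + 89 = -252*23/(5*19) + 89 = -252*23/95 + 89 = -5796/95 + 89 = 2659/95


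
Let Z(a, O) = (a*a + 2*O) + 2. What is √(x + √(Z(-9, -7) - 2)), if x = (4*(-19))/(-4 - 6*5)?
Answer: √(646 + 289*√67)/17 ≈ 3.2281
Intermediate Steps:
Z(a, O) = 2 + a² + 2*O (Z(a, O) = (a² + 2*O) + 2 = 2 + a² + 2*O)
x = 38/17 (x = -76/(-4 - 30) = -76/(-34) = -76*(-1/34) = 38/17 ≈ 2.2353)
√(x + √(Z(-9, -7) - 2)) = √(38/17 + √((2 + (-9)² + 2*(-7)) - 2)) = √(38/17 + √((2 + 81 - 14) - 2)) = √(38/17 + √(69 - 2)) = √(38/17 + √67)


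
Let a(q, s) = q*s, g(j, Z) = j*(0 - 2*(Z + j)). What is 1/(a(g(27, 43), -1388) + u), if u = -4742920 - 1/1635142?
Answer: 1635142/823653728239 ≈ 1.9852e-6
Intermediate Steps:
g(j, Z) = j*(-2*Z - 2*j) (g(j, Z) = j*(0 + (-2*Z - 2*j)) = j*(-2*Z - 2*j))
u = -7755347694641/1635142 (u = -4742920 - 1*1/1635142 = -4742920 - 1/1635142 = -7755347694641/1635142 ≈ -4.7429e+6)
1/(a(g(27, 43), -1388) + u) = 1/(-2*27*(43 + 27)*(-1388) - 7755347694641/1635142) = 1/(-2*27*70*(-1388) - 7755347694641/1635142) = 1/(-3780*(-1388) - 7755347694641/1635142) = 1/(5246640 - 7755347694641/1635142) = 1/(823653728239/1635142) = 1635142/823653728239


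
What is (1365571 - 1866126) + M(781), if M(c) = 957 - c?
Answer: -500379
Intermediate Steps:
(1365571 - 1866126) + M(781) = (1365571 - 1866126) + (957 - 1*781) = -500555 + (957 - 781) = -500555 + 176 = -500379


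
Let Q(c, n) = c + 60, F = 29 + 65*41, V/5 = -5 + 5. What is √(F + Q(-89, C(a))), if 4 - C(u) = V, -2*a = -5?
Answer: √2665 ≈ 51.624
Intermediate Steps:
a = 5/2 (a = -½*(-5) = 5/2 ≈ 2.5000)
V = 0 (V = 5*(-5 + 5) = 5*0 = 0)
C(u) = 4 (C(u) = 4 - 1*0 = 4 + 0 = 4)
F = 2694 (F = 29 + 2665 = 2694)
Q(c, n) = 60 + c
√(F + Q(-89, C(a))) = √(2694 + (60 - 89)) = √(2694 - 29) = √2665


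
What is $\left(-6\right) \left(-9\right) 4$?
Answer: $216$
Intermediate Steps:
$\left(-6\right) \left(-9\right) 4 = 54 \cdot 4 = 216$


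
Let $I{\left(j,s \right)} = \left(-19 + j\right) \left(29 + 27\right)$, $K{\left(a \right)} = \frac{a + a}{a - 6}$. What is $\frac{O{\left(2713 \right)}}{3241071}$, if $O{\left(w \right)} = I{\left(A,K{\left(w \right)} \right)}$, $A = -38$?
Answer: $- \frac{1064}{1080357} \approx -0.00098486$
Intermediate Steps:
$K{\left(a \right)} = \frac{2 a}{-6 + a}$
$I{\left(j,s \right)} = -1064 + 56 j$ ($I{\left(j,s \right)} = \left(-19 + j\right) 56 = -1064 + 56 j$)
$O{\left(w \right)} = -3192$ ($O{\left(w \right)} = -1064 + 56 \left(-38\right) = -1064 - 2128 = -3192$)
$\frac{O{\left(2713 \right)}}{3241071} = - \frac{3192}{3241071} = \left(-3192\right) \frac{1}{3241071} = - \frac{1064}{1080357}$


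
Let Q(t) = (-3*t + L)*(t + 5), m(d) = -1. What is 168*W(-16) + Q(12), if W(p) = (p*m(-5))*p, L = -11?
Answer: -43807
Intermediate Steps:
W(p) = -p² (W(p) = (p*(-1))*p = (-p)*p = -p²)
Q(t) = (-11 - 3*t)*(5 + t) (Q(t) = (-3*t - 11)*(t + 5) = (-11 - 3*t)*(5 + t))
168*W(-16) + Q(12) = 168*(-1*(-16)²) + (-55 - 26*12 - 3*12²) = 168*(-1*256) + (-55 - 312 - 3*144) = 168*(-256) + (-55 - 312 - 432) = -43008 - 799 = -43807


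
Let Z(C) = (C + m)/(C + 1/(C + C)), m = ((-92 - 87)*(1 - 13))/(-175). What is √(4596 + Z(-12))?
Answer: 2*√406953141/595 ≈ 67.809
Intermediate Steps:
m = -2148/175 (m = -179*(-12)*(-1/175) = 2148*(-1/175) = -2148/175 ≈ -12.274)
Z(C) = (-2148/175 + C)/(C + 1/(2*C)) (Z(C) = (C - 2148/175)/(C + 1/(C + C)) = (-2148/175 + C)/(C + 1/(2*C)))
√(4596 + Z(-12)) = √(4596 + (2/175)*(-12)*(-2148 + 175*(-12))/(1 + 2*(-12)²)) = √(4596 + (2/175)*(-12)*(-2148 - 2100)/(1 + 2*144)) = √(4596 + (2/175)*(-12)*(-4248)/(1 + 288)) = √(4596 + (2/175)*(-12)*(-4248)/289) = √(4596 + (2/175)*(-12)*(1/289)*(-4248)) = √(4596 + 101952/50575) = √(232544652/50575) = 2*√406953141/595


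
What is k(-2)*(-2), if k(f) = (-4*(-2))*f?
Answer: 32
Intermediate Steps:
k(f) = 8*f
k(-2)*(-2) = (8*(-2))*(-2) = -16*(-2) = 32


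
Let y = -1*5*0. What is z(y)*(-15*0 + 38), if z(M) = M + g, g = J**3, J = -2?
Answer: -304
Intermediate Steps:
g = -8 (g = (-2)**3 = -8)
y = 0 (y = -5*0 = 0)
z(M) = -8 + M (z(M) = M - 8 = -8 + M)
z(y)*(-15*0 + 38) = (-8 + 0)*(-15*0 + 38) = -8*(0 + 38) = -8*38 = -304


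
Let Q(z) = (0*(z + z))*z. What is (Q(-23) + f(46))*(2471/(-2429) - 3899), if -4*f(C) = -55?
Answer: -37215915/694 ≈ -53625.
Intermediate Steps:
f(C) = 55/4 (f(C) = -¼*(-55) = 55/4)
Q(z) = 0 (Q(z) = (0*(2*z))*z = 0*z = 0)
(Q(-23) + f(46))*(2471/(-2429) - 3899) = (0 + 55/4)*(2471/(-2429) - 3899) = 55*(2471*(-1/2429) - 3899)/4 = 55*(-353/347 - 3899)/4 = (55/4)*(-1353306/347) = -37215915/694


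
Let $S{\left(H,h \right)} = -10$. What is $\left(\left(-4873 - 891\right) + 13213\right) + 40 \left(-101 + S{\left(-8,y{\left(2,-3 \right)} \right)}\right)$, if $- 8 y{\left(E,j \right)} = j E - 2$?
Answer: $3009$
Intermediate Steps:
$y{\left(E,j \right)} = \frac{1}{4} - \frac{E j}{8}$ ($y{\left(E,j \right)} = - \frac{j E - 2}{8} = - \frac{E j - 2}{8} = - \frac{-2 + E j}{8} = \frac{1}{4} - \frac{E j}{8}$)
$\left(\left(-4873 - 891\right) + 13213\right) + 40 \left(-101 + S{\left(-8,y{\left(2,-3 \right)} \right)}\right) = \left(\left(-4873 - 891\right) + 13213\right) + 40 \left(-101 - 10\right) = \left(-5764 + 13213\right) + 40 \left(-111\right) = 7449 - 4440 = 3009$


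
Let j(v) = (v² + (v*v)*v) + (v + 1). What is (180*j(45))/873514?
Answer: 8387640/436757 ≈ 19.204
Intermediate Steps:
j(v) = 1 + v + v² + v³ (j(v) = (v² + v²*v) + (1 + v) = (v² + v³) + (1 + v) = 1 + v + v² + v³)
(180*j(45))/873514 = (180*(1 + 45 + 45² + 45³))/873514 = (180*(1 + 45 + 2025 + 91125))*(1/873514) = (180*93196)*(1/873514) = 16775280*(1/873514) = 8387640/436757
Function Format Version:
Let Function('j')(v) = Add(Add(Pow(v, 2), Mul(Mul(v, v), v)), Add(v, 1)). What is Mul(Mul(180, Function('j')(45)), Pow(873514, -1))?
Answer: Rational(8387640, 436757) ≈ 19.204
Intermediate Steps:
Function('j')(v) = Add(1, v, Pow(v, 2), Pow(v, 3)) (Function('j')(v) = Add(Add(Pow(v, 2), Mul(Pow(v, 2), v)), Add(1, v)) = Add(Add(Pow(v, 2), Pow(v, 3)), Add(1, v)) = Add(1, v, Pow(v, 2), Pow(v, 3)))
Mul(Mul(180, Function('j')(45)), Pow(873514, -1)) = Mul(Mul(180, Add(1, 45, Pow(45, 2), Pow(45, 3))), Pow(873514, -1)) = Mul(Mul(180, Add(1, 45, 2025, 91125)), Rational(1, 873514)) = Mul(Mul(180, 93196), Rational(1, 873514)) = Mul(16775280, Rational(1, 873514)) = Rational(8387640, 436757)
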